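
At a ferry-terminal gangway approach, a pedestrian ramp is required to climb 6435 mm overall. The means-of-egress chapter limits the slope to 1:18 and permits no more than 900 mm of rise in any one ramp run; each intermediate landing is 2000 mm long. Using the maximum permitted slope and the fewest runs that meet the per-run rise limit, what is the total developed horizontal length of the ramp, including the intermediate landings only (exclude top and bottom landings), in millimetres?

6435 / 900 = 7.150 → round up to 8 ramp runs. That means 7 intermediate landings.
Horizontal run for 6435 mm of rise at 1:18 is 6435 × 18 = 115830 mm.
Intermediate landings: 7 × 2000 = 14000 mm.
Developed length = 115830 + 14000 = 129830 mm.

129830 mm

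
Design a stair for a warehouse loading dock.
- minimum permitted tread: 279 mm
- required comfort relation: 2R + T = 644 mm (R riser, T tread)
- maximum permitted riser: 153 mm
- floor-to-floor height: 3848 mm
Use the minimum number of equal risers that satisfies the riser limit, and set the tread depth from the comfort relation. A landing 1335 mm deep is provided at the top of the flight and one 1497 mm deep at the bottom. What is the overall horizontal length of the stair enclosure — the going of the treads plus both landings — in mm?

11532 mm

⌈3848/153⌉ = 26 risers.
Each riser is 3848/26 = 148 mm (≤ 153 mm).
Tread T = 644 − 2 × 148 = 348 mm (≥ 279 mm).
Going = (26 − 1) × 348 = 8700 mm.
Enclosure = 8700 + 1335 + 1497 = 11532 mm.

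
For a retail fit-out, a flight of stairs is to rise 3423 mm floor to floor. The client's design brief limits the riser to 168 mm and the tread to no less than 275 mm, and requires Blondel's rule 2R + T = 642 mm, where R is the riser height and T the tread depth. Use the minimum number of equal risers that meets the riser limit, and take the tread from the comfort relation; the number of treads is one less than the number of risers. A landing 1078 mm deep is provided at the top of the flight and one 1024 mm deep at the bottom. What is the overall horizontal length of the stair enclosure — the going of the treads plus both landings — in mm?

8422 mm

At most 168 each: 3423/168 = 20.38, giving 21 risers.
Each riser is 3423/21 = 163 mm (≤ 168 mm).
T = 642 − 2·163 = 316 mm, which satisfies the 275 mm minimum.
Going = (21 − 1) × 316 = 6320 mm.
Add landings: 6320 + 1078 + 1024 = 8422 mm.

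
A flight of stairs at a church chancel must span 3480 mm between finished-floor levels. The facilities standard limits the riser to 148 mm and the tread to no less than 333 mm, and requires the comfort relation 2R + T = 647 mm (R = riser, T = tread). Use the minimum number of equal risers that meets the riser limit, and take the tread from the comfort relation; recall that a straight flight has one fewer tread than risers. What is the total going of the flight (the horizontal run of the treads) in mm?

8211 mm

3480 / 148 = 23.51, so 24 risers are needed.
R = 3480 ÷ 24 = 145 mm.
From 2R + T = 647: T = 647 − 290 = 357 mm.
Going = (24 − 1) × 357 = 8211 mm.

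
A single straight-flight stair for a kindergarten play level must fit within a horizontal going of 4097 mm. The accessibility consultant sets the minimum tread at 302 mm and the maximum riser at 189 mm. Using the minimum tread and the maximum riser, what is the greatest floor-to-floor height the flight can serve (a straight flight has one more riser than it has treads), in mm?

Treads that fit: ⌊4097 / 302⌋ = 13.
Risers = treads + 1 = 14.
Maximum height = 14 × 189 = 2646 mm.

2646 mm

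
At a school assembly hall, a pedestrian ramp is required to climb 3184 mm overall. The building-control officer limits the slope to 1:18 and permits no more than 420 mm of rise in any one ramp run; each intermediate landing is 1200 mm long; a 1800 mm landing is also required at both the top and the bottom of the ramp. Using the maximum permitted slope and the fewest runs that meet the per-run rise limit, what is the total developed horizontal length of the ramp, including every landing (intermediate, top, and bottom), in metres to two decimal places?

3184 / 420 = 7.581 → round up to 8 ramp runs. That means 7 intermediate landings.
Ramp run (horizontal) at 1:18: 3184 × 18 = 57312 mm.
Intermediate landings: 7 × 1200 = 8400 mm.
Top and bottom landings: 2 × 1800 = 3600 mm.
Total = 57312 + 8400 + 3600 = 69312 mm.
= 69.31 m.

69.31 m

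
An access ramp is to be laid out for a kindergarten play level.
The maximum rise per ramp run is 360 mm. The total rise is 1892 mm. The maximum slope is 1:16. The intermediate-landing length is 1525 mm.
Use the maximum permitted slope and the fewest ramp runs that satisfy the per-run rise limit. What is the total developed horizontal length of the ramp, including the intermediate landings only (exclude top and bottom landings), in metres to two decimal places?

⌈1892/360⌉ = 6 ramp runs. That means 5 intermediate landings.
Ramp run (horizontal) at 1:16: 1892 × 16 = 30272 mm.
Intermediate landings: 5 × 1525 = 7625 mm.
Total developed length = 30272 + 7625 = 37897 mm.
= 37.90 m.

37.90 m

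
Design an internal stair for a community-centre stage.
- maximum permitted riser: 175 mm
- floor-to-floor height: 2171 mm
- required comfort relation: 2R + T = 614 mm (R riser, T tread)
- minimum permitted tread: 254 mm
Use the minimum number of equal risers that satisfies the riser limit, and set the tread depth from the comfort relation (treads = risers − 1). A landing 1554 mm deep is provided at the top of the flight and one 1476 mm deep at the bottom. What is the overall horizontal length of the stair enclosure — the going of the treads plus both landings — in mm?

6390 mm

2171 / 175 = 12.406 → round up to 13 risers.
Each riser is 2171/13 = 167 mm (≤ 175 mm).
Tread T = 614 − 2 × 167 = 280 mm (≥ 254 mm).
Treads = 13 − 1 = 12; going = 12 × 280 = 3360 mm.
Add landings: 3360 + 1554 + 1476 = 6390 mm.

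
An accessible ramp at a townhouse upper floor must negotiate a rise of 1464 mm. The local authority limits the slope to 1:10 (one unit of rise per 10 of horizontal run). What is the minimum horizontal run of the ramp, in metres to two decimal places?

At 1:10 the run is 10 × 1464 = 14640 mm.
14640 mm = 14.64 m.

14.64 m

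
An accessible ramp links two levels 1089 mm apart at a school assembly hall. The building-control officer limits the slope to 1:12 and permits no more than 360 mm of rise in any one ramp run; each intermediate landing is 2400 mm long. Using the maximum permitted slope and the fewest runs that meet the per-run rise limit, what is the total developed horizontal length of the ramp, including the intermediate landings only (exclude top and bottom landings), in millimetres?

1089 / 360 = 3.025 → round up to 4 ramp runs. That means 3 intermediate landings.
Ramp run (horizontal) at 1:12: 1089 × 12 = 13068 mm.
Intermediate landings: 3 × 2400 = 7200 mm.
Total developed length = 13068 + 7200 = 20268 mm.

20268 mm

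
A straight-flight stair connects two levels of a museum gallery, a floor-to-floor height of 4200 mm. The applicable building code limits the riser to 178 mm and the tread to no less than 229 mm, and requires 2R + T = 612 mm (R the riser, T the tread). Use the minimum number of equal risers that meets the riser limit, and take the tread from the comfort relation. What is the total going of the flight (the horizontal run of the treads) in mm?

4200 / 178 = 23.596 → round up to 24 risers.
R = 4200 ÷ 24 = 175 mm.
Tread T = 612 − 2 × 175 = 262 mm (≥ 229 mm).
24 risers give 23 treads; going = 23 × 262 = 6026 mm.

6026 mm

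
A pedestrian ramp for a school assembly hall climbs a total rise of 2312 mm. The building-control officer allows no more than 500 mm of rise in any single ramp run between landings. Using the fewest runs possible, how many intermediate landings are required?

4 intermediate landings

2312 / 500 = 4.62, so 5 ramp runs are needed.
5 runs are separated by 4 intermediate landings.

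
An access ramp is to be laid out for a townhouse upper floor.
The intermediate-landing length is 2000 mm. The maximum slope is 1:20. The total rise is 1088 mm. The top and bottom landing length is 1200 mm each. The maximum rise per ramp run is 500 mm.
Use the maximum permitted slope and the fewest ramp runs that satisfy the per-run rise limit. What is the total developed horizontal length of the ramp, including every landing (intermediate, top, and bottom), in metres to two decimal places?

28.16 m

⌈1088/500⌉ = 3 ramp runs. That means 2 intermediate landings.
Horizontal run for 1088 mm of rise at 1:20 is 1088 × 20 = 21760 mm.
Intermediate landings: 2 × 2000 = 4000 mm.
Top and bottom landings: 2 × 1200 = 2400 mm.
Total = 21760 + 4000 + 2400 = 28160 mm.
= 28.16 m.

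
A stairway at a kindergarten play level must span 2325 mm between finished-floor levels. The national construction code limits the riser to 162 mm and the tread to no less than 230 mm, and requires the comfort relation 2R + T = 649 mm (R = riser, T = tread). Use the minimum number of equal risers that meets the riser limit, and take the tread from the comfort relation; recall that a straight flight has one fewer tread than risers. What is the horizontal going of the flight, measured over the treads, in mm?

At most 162 each: 2325/162 = 14.35, giving 15 risers.
Each riser is 2325/15 = 155 mm (≤ 162 mm).
Tread T = 649 − 2 × 155 = 339 mm (≥ 230 mm).
Going = (15 − 1) × 339 = 4746 mm.

4746 mm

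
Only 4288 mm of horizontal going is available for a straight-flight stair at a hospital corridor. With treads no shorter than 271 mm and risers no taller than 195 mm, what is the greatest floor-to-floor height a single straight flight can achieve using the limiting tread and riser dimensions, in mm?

3120 mm

4288 / 271 = 15.82, so 15 treads fit.
Risers = treads + 1 = 16.
Maximum height = 16 × 195 = 3120 mm.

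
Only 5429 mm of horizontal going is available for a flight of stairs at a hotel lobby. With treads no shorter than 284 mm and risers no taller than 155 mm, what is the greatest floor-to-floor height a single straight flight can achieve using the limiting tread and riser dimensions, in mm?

Treads that fit: ⌊5429 / 284⌋ = 19.
Risers = treads + 1 = 20.
Maximum height = 20 × 155 = 3100 mm.

3100 mm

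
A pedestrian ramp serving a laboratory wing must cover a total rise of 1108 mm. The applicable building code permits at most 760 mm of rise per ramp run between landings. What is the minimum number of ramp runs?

⌈1108/760⌉ = 2 ramp runs.

2 runs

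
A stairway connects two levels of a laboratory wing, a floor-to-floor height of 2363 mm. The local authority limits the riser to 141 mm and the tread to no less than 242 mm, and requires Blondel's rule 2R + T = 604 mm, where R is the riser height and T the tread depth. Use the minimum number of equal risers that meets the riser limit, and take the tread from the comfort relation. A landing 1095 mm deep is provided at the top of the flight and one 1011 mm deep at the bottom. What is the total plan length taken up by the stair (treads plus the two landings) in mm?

At most 141 each: 2363/141 = 16.76, giving 17 risers.
Each riser is 2363/17 = 139 mm (≤ 141 mm).
T = 604 − 2·139 = 326 mm, which satisfies the 242 mm minimum.
Treads = 17 − 1 = 16; going = 16 × 326 = 5216 mm.
Enclosure = 5216 + 1095 + 1011 = 7322 mm.

7322 mm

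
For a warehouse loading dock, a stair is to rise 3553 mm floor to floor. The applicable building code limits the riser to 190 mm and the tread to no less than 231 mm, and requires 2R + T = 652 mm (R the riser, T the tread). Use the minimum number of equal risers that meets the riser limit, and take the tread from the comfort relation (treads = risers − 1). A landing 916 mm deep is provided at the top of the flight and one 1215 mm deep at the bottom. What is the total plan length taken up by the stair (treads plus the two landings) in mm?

3553 / 190 = 18.700 → round up to 19 risers.
Each riser is 3553/19 = 187 mm (≤ 190 mm).
T = 652 − 2·187 = 278 mm, which satisfies the 231 mm minimum.
Going = (19 − 1) × 278 = 5004 mm.
Enclosure = 5004 + 916 + 1215 = 7135 mm.

7135 mm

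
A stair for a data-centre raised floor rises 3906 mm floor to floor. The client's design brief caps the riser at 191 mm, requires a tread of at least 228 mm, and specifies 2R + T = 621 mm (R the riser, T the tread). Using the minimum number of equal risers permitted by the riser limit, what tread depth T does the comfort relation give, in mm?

249 mm

⌈3906/191⌉ = 21 risers.
Riser R = 3906 / 21 = 186 mm, within the 191 mm limit.
From 2R + T = 621: T = 621 − 372 = 249 mm.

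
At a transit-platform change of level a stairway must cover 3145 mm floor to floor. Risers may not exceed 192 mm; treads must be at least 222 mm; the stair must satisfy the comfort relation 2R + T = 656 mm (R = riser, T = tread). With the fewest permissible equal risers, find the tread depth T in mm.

286 mm

⌈3145/192⌉ = 17 risers.
Each riser is 3145/17 = 185 mm (≤ 192 mm).
From 2R + T = 656: T = 656 − 370 = 286 mm.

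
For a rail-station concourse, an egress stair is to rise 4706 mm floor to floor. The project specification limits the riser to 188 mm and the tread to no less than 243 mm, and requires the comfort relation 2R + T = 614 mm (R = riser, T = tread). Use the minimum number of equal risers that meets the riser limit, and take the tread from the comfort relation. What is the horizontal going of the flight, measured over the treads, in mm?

6300 mm

⌈4706/188⌉ = 26 risers.
R = 4706 ÷ 26 = 181 mm.
T = 614 − 2·181 = 252 mm, which satisfies the 243 mm minimum.
Treads = 26 − 1 = 25; going = 25 × 252 = 6300 mm.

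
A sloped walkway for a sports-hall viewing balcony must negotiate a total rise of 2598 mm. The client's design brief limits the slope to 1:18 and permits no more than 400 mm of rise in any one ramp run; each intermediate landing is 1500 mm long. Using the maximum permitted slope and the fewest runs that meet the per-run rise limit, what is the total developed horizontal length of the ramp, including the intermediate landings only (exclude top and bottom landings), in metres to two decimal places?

55.76 m

At most 400 each: 2598/400 = 6.50, giving 7 ramp runs. That means 6 intermediate landings.
Ramp run (horizontal) at 1:18: 2598 × 18 = 46764 mm.
Intermediate landings: 6 × 1500 = 9000 mm.
Developed length = 46764 + 9000 = 55764 mm.
= 55.76 m.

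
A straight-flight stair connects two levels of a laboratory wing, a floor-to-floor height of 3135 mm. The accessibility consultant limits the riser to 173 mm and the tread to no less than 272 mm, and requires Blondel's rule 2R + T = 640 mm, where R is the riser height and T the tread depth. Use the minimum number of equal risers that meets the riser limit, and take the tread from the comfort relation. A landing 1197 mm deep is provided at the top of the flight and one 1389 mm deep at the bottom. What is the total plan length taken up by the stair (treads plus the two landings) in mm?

3135 / 173 = 18.121 → round up to 19 risers.
Each riser is 3135/19 = 165 mm (≤ 173 mm).
From 2R + T = 640: T = 640 − 330 = 310 mm.
Treads = 19 − 1 = 18; going = 18 × 310 = 5580 mm.
Add landings: 5580 + 1197 + 1389 = 8166 mm.

8166 mm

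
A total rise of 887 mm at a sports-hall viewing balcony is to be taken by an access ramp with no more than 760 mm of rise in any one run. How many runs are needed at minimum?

887 / 760 = 1.167 → round up to 2 ramp runs.

2 runs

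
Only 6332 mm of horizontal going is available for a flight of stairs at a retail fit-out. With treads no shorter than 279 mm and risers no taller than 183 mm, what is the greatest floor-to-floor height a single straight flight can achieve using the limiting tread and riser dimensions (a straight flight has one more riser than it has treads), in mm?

6332 / 279 = 22.70, so 22 treads fit.
Risers = treads + 1 = 23.
Maximum height = 23 × 183 = 4209 mm.

4209 mm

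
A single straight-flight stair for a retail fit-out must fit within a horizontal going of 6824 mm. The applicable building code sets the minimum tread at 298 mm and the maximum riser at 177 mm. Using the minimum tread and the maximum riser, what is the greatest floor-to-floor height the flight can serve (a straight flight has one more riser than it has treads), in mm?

4071 mm

Treads that fit: ⌊6824 / 298⌋ = 22.
Risers = treads + 1 = 23.
Maximum height = 23 × 177 = 4071 mm.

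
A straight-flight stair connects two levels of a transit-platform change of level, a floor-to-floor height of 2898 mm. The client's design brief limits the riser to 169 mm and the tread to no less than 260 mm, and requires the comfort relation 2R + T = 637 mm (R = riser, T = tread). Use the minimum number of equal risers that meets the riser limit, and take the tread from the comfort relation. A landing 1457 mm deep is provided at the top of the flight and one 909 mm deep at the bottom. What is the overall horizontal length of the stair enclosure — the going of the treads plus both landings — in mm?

2898 / 169 = 17.15, so 18 risers are needed.
Riser R = 2898 / 18 = 161 mm, within the 169 mm limit.
Tread T = 637 − 2 × 161 = 315 mm (≥ 260 mm).
18 risers give 17 treads; going = 17 × 315 = 5355 mm.
Enclosure = 5355 + 1457 + 909 = 7721 mm.

7721 mm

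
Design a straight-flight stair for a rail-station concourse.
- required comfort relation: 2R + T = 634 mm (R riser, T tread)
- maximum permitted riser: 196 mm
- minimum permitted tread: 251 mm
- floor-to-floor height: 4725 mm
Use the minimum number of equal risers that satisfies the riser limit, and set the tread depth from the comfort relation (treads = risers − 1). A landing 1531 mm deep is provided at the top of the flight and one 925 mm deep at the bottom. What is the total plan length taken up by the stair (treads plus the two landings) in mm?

8600 mm

⌈4725/196⌉ = 25 risers.
R = 4725 ÷ 25 = 189 mm.
Tread T = 634 − 2 × 189 = 256 mm (≥ 251 mm).
Treads = 25 − 1 = 24; going = 24 × 256 = 6144 mm.
Enclosure = 6144 + 1531 + 925 = 8600 mm.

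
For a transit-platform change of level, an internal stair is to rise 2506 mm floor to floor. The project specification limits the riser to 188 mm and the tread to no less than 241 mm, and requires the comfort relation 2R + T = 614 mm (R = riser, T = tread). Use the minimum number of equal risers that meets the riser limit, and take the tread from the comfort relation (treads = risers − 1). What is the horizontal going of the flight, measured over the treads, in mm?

3328 mm

2506 / 188 = 13.330 → round up to 14 risers.
Each riser is 2506/14 = 179 mm (≤ 188 mm).
Tread T = 614 − 2 × 179 = 256 mm (≥ 241 mm).
Treads = 14 − 1 = 13; going = 13 × 256 = 3328 mm.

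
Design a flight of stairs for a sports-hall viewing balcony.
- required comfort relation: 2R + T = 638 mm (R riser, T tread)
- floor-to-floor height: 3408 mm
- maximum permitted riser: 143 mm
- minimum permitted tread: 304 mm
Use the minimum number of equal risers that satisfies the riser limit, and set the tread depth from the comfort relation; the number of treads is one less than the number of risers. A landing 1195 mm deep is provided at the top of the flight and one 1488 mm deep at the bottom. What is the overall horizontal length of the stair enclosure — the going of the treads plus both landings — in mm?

10825 mm

⌈3408/143⌉ = 24 risers.
R = 3408 ÷ 24 = 142 mm.
From 2R + T = 638: T = 638 − 284 = 354 mm.
Going = (24 − 1) × 354 = 8142 mm.
Enclosure = 8142 + 1195 + 1488 = 10825 mm.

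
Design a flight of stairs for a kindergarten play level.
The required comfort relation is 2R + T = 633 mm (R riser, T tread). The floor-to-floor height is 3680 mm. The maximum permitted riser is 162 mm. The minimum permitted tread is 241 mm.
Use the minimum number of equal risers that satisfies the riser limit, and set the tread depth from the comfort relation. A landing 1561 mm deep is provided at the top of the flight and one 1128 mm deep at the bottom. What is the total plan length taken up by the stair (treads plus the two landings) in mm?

⌈3680/162⌉ = 23 risers.
Riser R = 3680 / 23 = 160 mm, within the 162 mm limit.
From 2R + T = 633: T = 633 − 320 = 313 mm.
Treads = 23 − 1 = 22; going = 22 × 313 = 6886 mm.
Enclosure = 6886 + 1561 + 1128 = 9575 mm.

9575 mm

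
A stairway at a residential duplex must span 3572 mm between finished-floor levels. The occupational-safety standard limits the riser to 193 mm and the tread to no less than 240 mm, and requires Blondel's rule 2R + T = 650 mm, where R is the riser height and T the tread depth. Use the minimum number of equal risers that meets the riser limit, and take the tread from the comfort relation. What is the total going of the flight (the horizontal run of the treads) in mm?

4932 mm

⌈3572/193⌉ = 19 risers.
Riser R = 3572 / 19 = 188 mm, within the 193 mm limit.
Tread T = 650 − 2 × 188 = 274 mm (≥ 240 mm).
Treads = 19 − 1 = 18; going = 18 × 274 = 4932 mm.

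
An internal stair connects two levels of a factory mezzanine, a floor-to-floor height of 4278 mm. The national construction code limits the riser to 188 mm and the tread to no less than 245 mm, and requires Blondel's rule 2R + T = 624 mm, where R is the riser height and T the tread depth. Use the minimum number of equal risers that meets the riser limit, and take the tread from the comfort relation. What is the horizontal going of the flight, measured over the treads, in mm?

5544 mm

At most 188 each: 4278/188 = 22.76, giving 23 risers.
Each riser is 4278/23 = 186 mm (≤ 188 mm).
Tread T = 624 − 2 × 186 = 252 mm (≥ 245 mm).
23 risers give 22 treads; going = 22 × 252 = 5544 mm.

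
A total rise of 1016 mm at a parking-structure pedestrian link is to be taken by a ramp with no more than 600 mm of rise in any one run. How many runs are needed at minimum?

2 runs

⌈1016/600⌉ = 2 ramp runs.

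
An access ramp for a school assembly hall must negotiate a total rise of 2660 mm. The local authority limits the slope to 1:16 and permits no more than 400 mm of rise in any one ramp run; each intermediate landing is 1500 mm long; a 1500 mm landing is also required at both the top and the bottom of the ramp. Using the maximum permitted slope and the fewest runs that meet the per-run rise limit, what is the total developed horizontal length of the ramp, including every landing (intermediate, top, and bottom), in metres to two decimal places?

54.56 m

⌈2660/400⌉ = 7 ramp runs. That means 6 intermediate landings.
Ramp run (horizontal) at 1:16: 2660 × 16 = 42560 mm.
Intermediate landings: 6 × 1500 = 9000 mm.
Top and bottom landings: 2 × 1500 = 3000 mm.
Total = 42560 + 9000 + 3000 = 54560 mm.
= 54.56 m.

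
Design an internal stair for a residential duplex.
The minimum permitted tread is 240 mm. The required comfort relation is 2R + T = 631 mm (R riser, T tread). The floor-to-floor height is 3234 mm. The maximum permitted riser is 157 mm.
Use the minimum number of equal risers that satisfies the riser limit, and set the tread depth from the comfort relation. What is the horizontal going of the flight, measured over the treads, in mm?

6460 mm

At most 157 each: 3234/157 = 20.60, giving 21 risers.
Riser R = 3234 / 21 = 154 mm, within the 157 mm limit.
From 2R + T = 631: T = 631 − 308 = 323 mm.
21 risers give 20 treads; going = 20 × 323 = 6460 mm.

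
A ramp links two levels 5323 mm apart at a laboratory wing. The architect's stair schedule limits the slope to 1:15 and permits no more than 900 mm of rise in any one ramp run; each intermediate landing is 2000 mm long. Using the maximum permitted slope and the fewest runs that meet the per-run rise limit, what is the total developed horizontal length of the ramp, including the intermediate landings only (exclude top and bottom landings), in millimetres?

At most 900 each: 5323/900 = 5.91, giving 6 ramp runs. That means 5 intermediate landings.
Ramp run (horizontal) at 1:15: 5323 × 15 = 79845 mm.
5 intermediate landings contribute 5 × 2000 = 10000 mm.
Total developed length = 79845 + 10000 = 89845 mm.

89845 mm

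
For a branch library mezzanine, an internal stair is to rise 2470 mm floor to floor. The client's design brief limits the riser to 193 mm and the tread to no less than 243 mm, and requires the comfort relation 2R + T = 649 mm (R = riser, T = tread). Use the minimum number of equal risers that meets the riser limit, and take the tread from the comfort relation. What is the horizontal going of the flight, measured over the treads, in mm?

3228 mm

At most 193 each: 2470/193 = 12.80, giving 13 risers.
Each riser is 2470/13 = 190 mm (≤ 193 mm).
Tread T = 649 − 2 × 190 = 269 mm (≥ 243 mm).
13 risers give 12 treads; going = 12 × 269 = 3228 mm.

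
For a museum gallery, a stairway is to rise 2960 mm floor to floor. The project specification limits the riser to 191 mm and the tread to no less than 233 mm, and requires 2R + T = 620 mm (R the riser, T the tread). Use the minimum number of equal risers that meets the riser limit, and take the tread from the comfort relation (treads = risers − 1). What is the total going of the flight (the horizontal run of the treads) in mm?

3750 mm

2960 / 191 = 15.497 → round up to 16 risers.
Riser R = 2960 / 16 = 185 mm, within the 191 mm limit.
Tread T = 620 − 2 × 185 = 250 mm (≥ 233 mm).
Going = (16 − 1) × 250 = 3750 mm.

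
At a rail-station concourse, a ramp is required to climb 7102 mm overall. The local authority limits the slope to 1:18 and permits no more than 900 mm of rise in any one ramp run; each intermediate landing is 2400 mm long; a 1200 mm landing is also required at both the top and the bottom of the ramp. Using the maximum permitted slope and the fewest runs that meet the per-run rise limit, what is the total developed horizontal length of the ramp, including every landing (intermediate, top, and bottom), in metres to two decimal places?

147.04 m

⌈7102/900⌉ = 8 ramp runs. That means 7 intermediate landings.
Horizontal run for 7102 mm of rise at 1:18 is 7102 × 18 = 127836 mm.
7 intermediate landings contribute 7 × 2400 = 16800 mm.
Top and bottom landings: 2 × 1200 = 2400 mm.
Total = 127836 + 16800 + 2400 = 147036 mm.
= 147.04 m.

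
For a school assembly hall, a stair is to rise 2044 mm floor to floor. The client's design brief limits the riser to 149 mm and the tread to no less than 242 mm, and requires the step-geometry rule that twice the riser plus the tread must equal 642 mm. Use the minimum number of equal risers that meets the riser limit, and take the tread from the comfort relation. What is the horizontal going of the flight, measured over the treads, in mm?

At most 149 each: 2044/149 = 13.72, giving 14 risers.
Riser R = 2044 / 14 = 146 mm, within the 149 mm limit.
T = 642 − 2·146 = 350 mm, which satisfies the 242 mm minimum.
14 risers give 13 treads; going = 13 × 350 = 4550 mm.

4550 mm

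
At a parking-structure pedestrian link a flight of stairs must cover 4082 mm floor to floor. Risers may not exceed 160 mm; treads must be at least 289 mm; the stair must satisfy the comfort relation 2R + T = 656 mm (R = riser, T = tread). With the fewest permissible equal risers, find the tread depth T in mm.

At most 160 each: 4082/160 = 25.51, giving 26 risers.
Each riser is 4082/26 = 157 mm (≤ 160 mm).
T = 656 − 2·157 = 342 mm, which satisfies the 289 mm minimum.

342 mm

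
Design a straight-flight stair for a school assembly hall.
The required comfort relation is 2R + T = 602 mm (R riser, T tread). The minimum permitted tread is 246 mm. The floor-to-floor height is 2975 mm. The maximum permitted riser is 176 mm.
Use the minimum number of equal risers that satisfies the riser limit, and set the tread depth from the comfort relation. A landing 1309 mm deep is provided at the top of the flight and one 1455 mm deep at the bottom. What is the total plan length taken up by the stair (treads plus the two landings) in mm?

6796 mm

⌈2975/176⌉ = 17 risers.
Riser R = 2975 / 17 = 175 mm, within the 176 mm limit.
From 2R + T = 602: T = 602 − 350 = 252 mm.
Treads = 17 − 1 = 16; going = 16 × 252 = 4032 mm.
Add landings: 4032 + 1309 + 1455 = 6796 mm.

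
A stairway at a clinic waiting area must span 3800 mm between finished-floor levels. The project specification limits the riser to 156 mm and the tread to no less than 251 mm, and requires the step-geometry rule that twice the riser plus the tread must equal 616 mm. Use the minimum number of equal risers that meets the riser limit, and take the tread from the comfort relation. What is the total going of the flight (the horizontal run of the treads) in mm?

7488 mm

3800 / 156 = 24.36, so 25 risers are needed.
Each riser is 3800/25 = 152 mm (≤ 156 mm).
T = 616 − 2·152 = 312 mm, which satisfies the 251 mm minimum.
Treads = 25 − 1 = 24; going = 24 × 312 = 7488 mm.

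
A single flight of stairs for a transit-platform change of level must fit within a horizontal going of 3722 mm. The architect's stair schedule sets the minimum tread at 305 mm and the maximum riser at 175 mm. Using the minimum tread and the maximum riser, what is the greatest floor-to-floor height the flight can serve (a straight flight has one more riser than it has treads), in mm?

2275 mm

Treads that fit: ⌊3722 / 305⌋ = 12.
Risers = treads + 1 = 13.
Maximum height = 13 × 175 = 2275 mm.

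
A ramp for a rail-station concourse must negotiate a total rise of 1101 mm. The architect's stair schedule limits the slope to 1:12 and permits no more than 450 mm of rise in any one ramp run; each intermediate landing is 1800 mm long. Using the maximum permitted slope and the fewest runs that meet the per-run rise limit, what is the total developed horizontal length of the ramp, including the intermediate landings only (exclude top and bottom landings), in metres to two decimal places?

16.81 m

1101 / 450 = 2.447 → round up to 3 ramp runs. That means 2 intermediate landings.
Horizontal run for 1101 mm of rise at 1:12 is 1101 × 12 = 13212 mm.
Intermediate landings: 2 × 1800 = 3600 mm.
Developed length = 13212 + 3600 = 16812 mm.
= 16.81 m.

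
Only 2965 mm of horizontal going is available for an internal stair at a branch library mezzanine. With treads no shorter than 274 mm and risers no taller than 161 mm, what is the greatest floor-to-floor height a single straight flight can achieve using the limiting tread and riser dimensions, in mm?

2965 / 274 = 10.82, so 10 treads fit.
Risers = treads + 1 = 11.
Maximum height = 11 × 161 = 1771 mm.

1771 mm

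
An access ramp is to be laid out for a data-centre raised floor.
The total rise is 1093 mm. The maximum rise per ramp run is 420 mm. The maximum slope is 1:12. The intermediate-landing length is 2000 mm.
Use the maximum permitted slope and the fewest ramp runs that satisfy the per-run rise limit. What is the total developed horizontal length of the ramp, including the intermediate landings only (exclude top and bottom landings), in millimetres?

17116 mm

At most 420 each: 1093/420 = 2.60, giving 3 ramp runs. That means 2 intermediate landings.
Ramp run (horizontal) at 1:12: 1093 × 12 = 13116 mm.
Intermediate landings: 2 × 2000 = 4000 mm.
Developed length = 13116 + 4000 = 17116 mm.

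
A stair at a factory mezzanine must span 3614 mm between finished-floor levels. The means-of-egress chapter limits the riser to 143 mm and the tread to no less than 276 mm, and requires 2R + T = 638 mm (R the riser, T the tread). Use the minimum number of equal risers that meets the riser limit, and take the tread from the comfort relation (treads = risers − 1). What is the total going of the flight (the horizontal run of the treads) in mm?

9000 mm

⌈3614/143⌉ = 26 risers.
R = 3614 ÷ 26 = 139 mm.
T = 638 − 2·139 = 360 mm, which satisfies the 276 mm minimum.
Going = (26 − 1) × 360 = 9000 mm.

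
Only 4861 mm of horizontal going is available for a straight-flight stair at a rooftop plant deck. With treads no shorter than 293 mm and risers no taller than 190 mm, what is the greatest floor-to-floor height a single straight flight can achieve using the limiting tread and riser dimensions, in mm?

3230 mm

4861 / 293 = 16.59, so 16 treads fit.
Risers = treads + 1 = 17.
Maximum height = 17 × 190 = 3230 mm.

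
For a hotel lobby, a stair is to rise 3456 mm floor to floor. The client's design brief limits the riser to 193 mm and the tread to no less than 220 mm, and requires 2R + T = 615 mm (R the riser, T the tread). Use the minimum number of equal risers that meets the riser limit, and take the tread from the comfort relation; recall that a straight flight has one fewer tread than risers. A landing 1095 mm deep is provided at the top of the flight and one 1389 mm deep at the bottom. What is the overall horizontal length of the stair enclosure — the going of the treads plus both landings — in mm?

6411 mm

3456 / 193 = 17.91, so 18 risers are needed.
Riser R = 3456 / 18 = 192 mm, within the 193 mm limit.
T = 615 − 2·192 = 231 mm, which satisfies the 220 mm minimum.
18 risers give 17 treads; going = 17 × 231 = 3927 mm.
Enclosure = 3927 + 1095 + 1389 = 6411 mm.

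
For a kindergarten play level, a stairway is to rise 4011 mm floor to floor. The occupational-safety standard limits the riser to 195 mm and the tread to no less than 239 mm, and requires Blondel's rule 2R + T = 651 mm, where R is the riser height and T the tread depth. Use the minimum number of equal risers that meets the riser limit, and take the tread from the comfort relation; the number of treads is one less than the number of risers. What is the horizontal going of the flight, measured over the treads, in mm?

5380 mm

4011 / 195 = 20.569 → round up to 21 risers.
Riser R = 4011 / 21 = 191 mm, within the 195 mm limit.
From 2R + T = 651: T = 651 − 382 = 269 mm.
Going = (21 − 1) × 269 = 5380 mm.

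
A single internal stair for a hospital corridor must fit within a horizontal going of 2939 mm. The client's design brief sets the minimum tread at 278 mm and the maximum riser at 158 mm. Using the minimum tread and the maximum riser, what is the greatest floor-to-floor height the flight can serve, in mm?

Treads that fit: ⌊2939 / 278⌋ = 10.
Risers = treads + 1 = 11.
Maximum height = 11 × 158 = 1738 mm.

1738 mm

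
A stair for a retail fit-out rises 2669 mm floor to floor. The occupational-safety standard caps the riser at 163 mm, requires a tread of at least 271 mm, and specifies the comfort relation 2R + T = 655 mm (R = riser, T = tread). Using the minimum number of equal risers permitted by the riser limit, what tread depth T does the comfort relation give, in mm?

⌈2669/163⌉ = 17 risers.
R = 2669 ÷ 17 = 157 mm.
From 2R + T = 655: T = 655 − 314 = 341 mm.

341 mm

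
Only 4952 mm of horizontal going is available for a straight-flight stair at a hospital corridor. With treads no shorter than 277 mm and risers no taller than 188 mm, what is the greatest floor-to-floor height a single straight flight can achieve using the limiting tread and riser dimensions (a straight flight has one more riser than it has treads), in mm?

3384 mm

4952 / 277 = 17.88, so 17 treads fit.
Risers = treads + 1 = 18.
Maximum height = 18 × 188 = 3384 mm.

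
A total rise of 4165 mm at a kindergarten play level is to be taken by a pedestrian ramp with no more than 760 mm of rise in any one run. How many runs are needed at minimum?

6 runs

4165 / 760 = 5.48, so 6 ramp runs are needed.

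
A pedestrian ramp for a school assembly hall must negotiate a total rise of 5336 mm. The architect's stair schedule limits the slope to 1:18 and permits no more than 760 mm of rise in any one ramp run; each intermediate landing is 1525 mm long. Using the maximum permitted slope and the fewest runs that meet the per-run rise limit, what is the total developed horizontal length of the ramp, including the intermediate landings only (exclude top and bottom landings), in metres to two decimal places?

At most 760 each: 5336/760 = 7.02, giving 8 ramp runs. That means 7 intermediate landings.
Ramp run (horizontal) at 1:18: 5336 × 18 = 96048 mm.
7 intermediate landings contribute 7 × 1525 = 10675 mm.
Developed length = 96048 + 10675 = 106723 mm.
= 106.72 m.

106.72 m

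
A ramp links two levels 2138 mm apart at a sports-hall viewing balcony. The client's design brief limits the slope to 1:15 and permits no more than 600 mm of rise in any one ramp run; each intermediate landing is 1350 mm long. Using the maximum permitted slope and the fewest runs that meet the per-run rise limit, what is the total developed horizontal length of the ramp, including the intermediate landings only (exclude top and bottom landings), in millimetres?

36120 mm

2138 / 600 = 3.563 → round up to 4 ramp runs. That means 3 intermediate landings.
Ramp run (horizontal) at 1:15: 2138 × 15 = 32070 mm.
3 intermediate landings contribute 3 × 1350 = 4050 mm.
Developed length = 32070 + 4050 = 36120 mm.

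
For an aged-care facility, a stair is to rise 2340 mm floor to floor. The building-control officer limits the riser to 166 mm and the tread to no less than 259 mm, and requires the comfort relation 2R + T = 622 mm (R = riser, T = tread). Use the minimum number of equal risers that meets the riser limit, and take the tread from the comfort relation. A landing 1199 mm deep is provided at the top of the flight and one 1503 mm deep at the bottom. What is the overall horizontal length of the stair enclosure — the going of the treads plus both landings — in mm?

7042 mm

2340 / 166 = 14.096 → round up to 15 risers.
Riser R = 2340 / 15 = 156 mm, within the 166 mm limit.
From 2R + T = 622: T = 622 − 312 = 310 mm.
Treads = 15 − 1 = 14; going = 14 × 310 = 4340 mm.
Add landings: 4340 + 1199 + 1503 = 7042 mm.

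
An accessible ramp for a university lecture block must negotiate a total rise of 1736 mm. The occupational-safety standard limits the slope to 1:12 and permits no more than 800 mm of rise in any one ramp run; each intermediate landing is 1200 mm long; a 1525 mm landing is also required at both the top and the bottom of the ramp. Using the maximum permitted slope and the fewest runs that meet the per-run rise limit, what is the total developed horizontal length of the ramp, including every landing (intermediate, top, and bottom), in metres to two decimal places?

26.28 m

1736 / 800 = 2.17, so 3 ramp runs are needed. That means 2 intermediate landings.
Ramp run (horizontal) at 1:12: 1736 × 12 = 20832 mm.
Intermediate landings: 2 × 1200 = 2400 mm.
Top and bottom landings: 2 × 1525 = 3050 mm.
Total = 20832 + 2400 + 3050 = 26282 mm.
= 26.28 m.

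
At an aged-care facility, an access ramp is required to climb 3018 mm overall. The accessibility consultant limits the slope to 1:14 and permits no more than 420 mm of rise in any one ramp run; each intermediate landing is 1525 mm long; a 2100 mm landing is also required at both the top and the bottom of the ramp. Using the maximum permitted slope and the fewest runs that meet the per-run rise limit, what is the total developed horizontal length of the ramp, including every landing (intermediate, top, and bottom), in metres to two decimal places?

57.13 m

At most 420 each: 3018/420 = 7.19, giving 8 ramp runs. That means 7 intermediate landings.
Horizontal run for 3018 mm of rise at 1:14 is 3018 × 14 = 42252 mm.
7 intermediate landings contribute 7 × 1525 = 10675 mm.
Top and bottom landings: 2 × 2100 = 4200 mm.
Total = 42252 + 10675 + 4200 = 57127 mm.
= 57.13 m.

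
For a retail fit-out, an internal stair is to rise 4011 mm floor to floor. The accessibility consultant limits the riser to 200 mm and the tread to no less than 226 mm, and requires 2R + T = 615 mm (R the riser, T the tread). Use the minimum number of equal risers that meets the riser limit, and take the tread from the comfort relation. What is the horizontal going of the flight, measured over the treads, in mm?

4660 mm

At most 200 each: 4011/200 = 20.05, giving 21 risers.
R = 4011 ÷ 21 = 191 mm.
From 2R + T = 615: T = 615 − 382 = 233 mm.
Going = (21 − 1) × 233 = 4660 mm.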